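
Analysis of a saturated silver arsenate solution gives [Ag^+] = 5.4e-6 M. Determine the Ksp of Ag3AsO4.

Ag3AsO4(s) ⇌ 3 Ag^+(aq) + AsO4^3-(aq)
Stoichiometry gives [AsO4^3-] = (1/3)[Ag^+] = 1.80 × 10^-6 M.
Ksp = [Ag^+]^3[AsO4^3-]
Ksp = (5.4 × 10^-6)^3 × 1.80 × 10^-6 = 2.8 × 10^-22

Ksp = 2.8 x 10^-22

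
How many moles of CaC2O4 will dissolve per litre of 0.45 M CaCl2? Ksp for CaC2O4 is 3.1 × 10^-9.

CaC2O4(s) <=> Ca^2+ + C2O4^2-
Ksp = [Ca^2+][C2O4^2-]
Let s = moles of CaC2O4 that dissolve per litre. [Ca^2+] = 0.45 + s ≈ 0.45, [C2O4^2-] = s (common-ion effect: Ca^2+ is already 0.45 M).
Ksp ≈ 0.45 × s
s = 6.9 x 10^-9 M
Check: s = 6.9 × 10^-9 ≪ 0.45, so the approximation is valid.

s ≈ 6.9e-9 M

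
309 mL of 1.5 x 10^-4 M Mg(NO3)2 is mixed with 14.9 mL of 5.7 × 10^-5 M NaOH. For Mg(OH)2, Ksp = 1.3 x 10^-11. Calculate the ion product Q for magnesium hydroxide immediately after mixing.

Total volume = 309 + 14.9 = 323.9 mL.
[Mg^2+] = 1.5 x 10^-4 × (309/323.9) = 1.43 × 10^-4 M
[OH^-] = 5.7 × 10^-5 × (14.9/323.9) = 2.62 × 10^-6 M
Mg(OH)2(s) ⇌ Mg^2+(aq) + 2 OH^-(aq), so Q = [Mg^2+][OH^-]^2
Q = (1.43 × 10^-4)(2.62 × 10^-6)^2 = 9.8 × 10^-16
Q < Ksp, so no precipitate of Mg(OH)2 forms.

9.8 × 10^-16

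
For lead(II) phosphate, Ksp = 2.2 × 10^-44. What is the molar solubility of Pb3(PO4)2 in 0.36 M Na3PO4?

s ≈ 1.8 × 10^-15 M

Pb3(PO4)2(s) ⇌ 3 Pb^2+(aq) + 2 PO4^3-(aq)
Ksp = [Pb^2+]^3[PO4^3-]^2
Let s be the molar solubility in this solution. [Pb^2+] = 3s, [PO4^3-] = 0.36 + 2s ≈ 0.36 (Ksp is small, so little additional dissolves).
Ksp ≈ (3s)^3 × (0.36)^2
s = 1.8 x 10^-15 M
Check: 2s = 3.7 x 10^-15 ≪ 0.36, so the approximation is valid.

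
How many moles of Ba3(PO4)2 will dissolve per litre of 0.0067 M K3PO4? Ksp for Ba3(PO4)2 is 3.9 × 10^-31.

6.9e-10 M

Ba3(PO4)2(s) ⇌ 3 Ba^2+(aq) + 2 PO4^3-(aq)
Ksp = [Ba^2+]^3[PO4^3-]^2
Let s be the molar solubility in this solution. [Ba^2+] = 3s, [PO4^3-] = 0.0067 + 2s ≈ 0.0067 (since PO4^3- from K3PO4 dominates).
Ksp ≈ (3s)^3 × (0.0067)^2
s = 6.9 × 10^-10 M
Check: 2s = 1.4 x 10^-9 ≪ 0.0067, so the approximation is valid.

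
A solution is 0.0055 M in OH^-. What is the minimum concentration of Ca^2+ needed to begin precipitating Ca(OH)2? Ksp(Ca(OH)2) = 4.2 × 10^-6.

Ca(OH)2(s) ⇌ Ca^2+ + 2 OH^-
Ksp = [Ca^2+][OH^-]^2
Precipitation begins when Q = Ksp. With [OH^-] = 0.0055 M:
4.2 × 10^-6 = (0.0055)^2 × [Ca^2+]
[Ca^2+] = (4.2 × 10^-6 / 3.03 x 10^-5) = 1.4 × 10^-1 M

[Ca^2+] ≈ 1.4e-1 M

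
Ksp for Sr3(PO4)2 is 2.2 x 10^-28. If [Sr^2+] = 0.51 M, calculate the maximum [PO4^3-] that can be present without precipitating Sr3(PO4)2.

[PO4^3-] = 4.1 x 10^-14 M

Sr3(PO4)2(s) ⇌ 3 Sr^2+(aq) + 2 PO4^3-(aq)
Ksp = [Sr^2+]^3[PO4^3-]^2
Precipitation begins when Q = Ksp. With [Sr^2+] = 0.51 M:
2.2 x 10^-28 = (0.51)^3 × [PO4^3-]^2
[PO4^3-] = (2.2 x 10^-28 / 1.33 × 10^-1)^(1/2) = 4.1 × 10^-14 M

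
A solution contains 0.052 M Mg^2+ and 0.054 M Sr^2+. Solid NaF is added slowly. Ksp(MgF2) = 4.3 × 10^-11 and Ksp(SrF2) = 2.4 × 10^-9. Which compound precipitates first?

MgF2

Each salt begins to precipitate when Q = Ksp, i.e. when [F^-] reaches its threshold.
For MgF2: 4.3 × 10^-11 = 0.052 × [F^-]^2  ⇒  [F^-] = 2.9 × 10^-5 M.
For SrF2: 2.4 × 10^-9 = 0.054 × [F^-]^2  ⇒  [F^-] = 2.1 × 10^-4 M.
The salt with the lower threshold [F^-] precipitates first: MgF2.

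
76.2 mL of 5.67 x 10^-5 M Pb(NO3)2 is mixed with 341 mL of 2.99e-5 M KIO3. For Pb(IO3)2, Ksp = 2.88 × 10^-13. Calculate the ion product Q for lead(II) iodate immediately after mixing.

6.19 × 10^-15

Total volume = 76.2 + 341 = 417.2 mL.
[Pb^2+] = 5.67 × 10^-5 × (76.2/417.2) = 1.036 × 10^-5 M
[IO3^-] = 2.99 x 10^-5 × (341/417.2) = 2.444 x 10^-5 M
Pb(IO3)2(s) ⇌ Pb^2+ + 2 IO3^-, so Q = [Pb^2+][IO3^-]^2
Q = (1.036 x 10^-5)(2.444 × 10^-5)^2 = 6.19 × 10^-15
Q < Ksp, so no precipitate of Pb(IO3)2 forms.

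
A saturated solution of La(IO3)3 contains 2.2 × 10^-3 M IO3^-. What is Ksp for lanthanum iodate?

La(IO3)3(s) <=> La^3+(aq) + 3 IO3^-(aq)
Stoichiometry gives [La^3+] = (1/3)[IO3^-] = 7.33 x 10^-4 M.
Ksp = [La^3+][IO3^-]^3
Ksp = 7.33 x 10^-4 × (2.2 × 10^-3)^3 = 7.8 × 10^-12

7.8e-12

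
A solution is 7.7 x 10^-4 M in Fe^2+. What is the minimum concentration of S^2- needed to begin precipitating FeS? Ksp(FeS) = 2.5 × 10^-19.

[S^2-] ≈ 3.2 × 10^-16 M

FeS(s) ⇌ Fe^2+(aq) + S^2-(aq)
Ksp = [Fe^2+][S^2-]
Precipitation begins when Q = Ksp. With [Fe^2+] = 7.7 x 10^-4 M:
2.5 × 10^-19 = (7.7 x 10^-4) × [S^2-]
[S^2-] = (2.5 × 10^-19 / 7.7 x 10^-4) = 3.2 x 10^-16 M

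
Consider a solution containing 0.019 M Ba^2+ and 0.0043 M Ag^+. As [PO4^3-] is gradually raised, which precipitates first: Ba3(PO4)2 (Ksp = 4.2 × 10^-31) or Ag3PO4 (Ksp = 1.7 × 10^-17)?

Each salt begins to precipitate when Q = Ksp, i.e. when [PO4^3-] reaches its threshold.
For Ba3(PO4)2: 4.2 × 10^-31 = (0.019)^3 × [PO4^3-]^2  ⇒  [PO4^3-] = 2.5 × 10^-13 M.
For Ag3PO4: 1.7 × 10^-17 = (0.0043)^3 × [PO4^3-]  ⇒  [PO4^3-] = 2.1 x 10^-10 M.
The salt with the lower threshold [PO4^3-] precipitates first: Ba3(PO4)2.

Ba3(PO4)2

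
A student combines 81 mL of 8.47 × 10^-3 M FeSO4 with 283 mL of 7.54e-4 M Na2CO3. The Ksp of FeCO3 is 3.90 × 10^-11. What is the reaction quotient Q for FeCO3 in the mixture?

Total volume = 81 + 283 = 364 mL.
[Fe^2+] = 8.47 × 10^-3 × (81/364) = 1.885 x 10^-3 M
[CO3^2-] = 7.54 × 10^-4 × (283/364) = 5.862 × 10^-4 M
FeCO3(s) <=> Fe^2+(aq) + CO3^2-(aq), so Q = [Fe^2+][CO3^2-]
Q = (1.885 × 10^-3)(5.862 × 10^-4) = 1.10 × 10^-6
Q > Ksp, so FeCO3 will precipitate.

Q = 1.10e-6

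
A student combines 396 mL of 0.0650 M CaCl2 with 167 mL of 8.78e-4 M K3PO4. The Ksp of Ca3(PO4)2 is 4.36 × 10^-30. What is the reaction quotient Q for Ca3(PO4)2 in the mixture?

Total volume = 396 + 167 = 563 mL.
[Ca^2+] = 6.50 × 10^-2 × (396/563) = 4.572 × 10^-2 M
[PO4^3-] = 8.78 x 10^-4 × (167/563) = 2.604 x 10^-4 M
Ca3(PO4)2(s) ⇌ 3 Ca^2+ + 2 PO4^3-, so Q = [Ca^2+]^3[PO4^3-]^2
Q = (4.572 x 10^-2)^3(2.604 × 10^-4)^2 = 6.48 × 10^-12
Q > Ksp, so Ca3(PO4)2 will precipitate.

Q ≈ 6.48 × 10^-12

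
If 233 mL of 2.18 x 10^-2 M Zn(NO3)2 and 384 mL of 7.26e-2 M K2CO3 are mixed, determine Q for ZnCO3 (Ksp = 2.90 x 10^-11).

3.72 x 10^-4

Total volume = 233 + 384 = 617 mL.
[Zn^2+] = 2.18 x 10^-2 × (233/617) = 8.232 x 10^-3 M
[CO3^2-] = 7.26 × 10^-2 × (384/617) = 4.518 x 10^-2 M
ZnCO3(s) ⇌ Zn^2+ + CO3^2-, so Q = [Zn^2+][CO3^2-]
Q = (8.232 × 10^-3)(4.518 × 10^-2) = 3.72 × 10^-4
Q > Ksp, so ZnCO3 will precipitate.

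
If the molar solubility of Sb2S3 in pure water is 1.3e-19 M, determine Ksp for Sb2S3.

Sb2S3(s) ⇌ 2 Sb^3+(aq) + 3 S^2-(aq)
Let s = molar solubility. Then [Sb^3+] = 2s and [S^2-] = 3s.
Ksp = [Sb^3+]^2[S^2-]^3
Substituting: Ksp = (2s)^2(3s)^3 = 108s^5
With s = 1.3 × 10^-19: Ksp = 4.0 × 10^-93

Ksp = 4.0 × 10^-93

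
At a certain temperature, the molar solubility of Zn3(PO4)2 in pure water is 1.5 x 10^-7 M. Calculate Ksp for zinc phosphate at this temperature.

Ksp = 8.2e-33

Zn3(PO4)2(s) ⇌ 3 Zn^2+ + 2 PO4^3-
With molar solubility s: [Zn^2+] = 3s, [PO4^3-] = 2s.
Ksp = [Zn^2+]^3[PO4^3-]^2
Ksp = (3s)^3(2s)^2 = 108s^5
With s = 1.5 × 10^-7: Ksp = 8.2 x 10^-33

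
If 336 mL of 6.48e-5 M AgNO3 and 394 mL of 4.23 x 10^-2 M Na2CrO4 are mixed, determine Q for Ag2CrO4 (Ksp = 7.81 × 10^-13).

Q ≈ 2.03 × 10^-11

Total volume = 336 + 394 = 730 mL.
[Ag^+] = 6.48 × 10^-5 × (336/730) = 2.983 × 10^-5 M
[CrO4^2-] = 4.23 x 10^-2 × (394/730) = 2.283 × 10^-2 M
Ag2CrO4(s) <=> 2 Ag^+ + CrO4^2-, so Q = [Ag^+]^2[CrO4^2-]
Q = (2.983 x 10^-5)^2(2.283 x 10^-2) = 2.03 x 10^-11
Q > Ksp, so Ag2CrO4 will precipitate.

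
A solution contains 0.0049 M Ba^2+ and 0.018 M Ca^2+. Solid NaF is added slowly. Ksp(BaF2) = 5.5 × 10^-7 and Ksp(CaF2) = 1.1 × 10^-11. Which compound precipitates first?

Precipitation of each salt starts when its ion product equals its Ksp.
For BaF2: 5.5 × 10^-7 = 0.0049 × [F^-]^2  ⇒  [F^-] = 1.1 × 10^-2 M.
For CaF2: 1.1 × 10^-11 = 0.018 × [F^-]^2  ⇒  [F^-] = 2.5 × 10^-5 M.
The salt with the lower threshold [F^-] precipitates first: CaF2.

CaF2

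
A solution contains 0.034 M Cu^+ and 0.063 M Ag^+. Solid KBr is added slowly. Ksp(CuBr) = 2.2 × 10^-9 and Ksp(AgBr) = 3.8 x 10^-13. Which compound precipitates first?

Each salt begins to precipitate when Q = Ksp, i.e. when [Br^-] reaches its threshold.
For CuBr: 2.2 × 10^-9 = 0.034 × [Br^-]  ⇒  [Br^-] = 6.5 × 10^-8 M.
For AgBr: 3.8 x 10^-13 = 0.063 × [Br^-]  ⇒  [Br^-] = 6.0 × 10^-12 M.
The salt with the lower threshold [Br^-] precipitates first: AgBr.

AgBr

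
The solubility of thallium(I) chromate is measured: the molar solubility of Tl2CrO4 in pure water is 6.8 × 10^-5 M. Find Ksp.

Ksp ≈ 1.3 × 10^-12

Tl2CrO4(s) ⇌ 2 Tl^+(aq) + CrO4^2-(aq)
With molar solubility s: [Tl^+] = 2s, [CrO4^2-] = s.
Ksp = [Tl^+]^2[CrO4^2-]
So Ksp = (2s)^2 × s = 4s^3
With s = 6.8 × 10^-5: Ksp = 1.3 x 10^-12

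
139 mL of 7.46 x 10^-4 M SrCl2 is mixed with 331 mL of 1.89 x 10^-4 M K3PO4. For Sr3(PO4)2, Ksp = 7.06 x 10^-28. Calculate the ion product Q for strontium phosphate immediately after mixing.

Total volume = 139 + 331 = 470 mL.
[Sr^2+] = 7.46 × 10^-4 × (139/470) = 2.206 × 10^-4 M
[PO4^3-] = 1.89 x 10^-4 × (331/470) = 1.331 x 10^-4 M
Sr3(PO4)2(s) ⇌ 3 Sr^2+(aq) + 2 PO4^3-(aq), so Q = [Sr^2+]^3[PO4^3-]^2
Q = (2.206 x 10^-4)^3(1.331 x 10^-4)^2 = 1.90 x 10^-19
Q > Ksp, so Sr3(PO4)2 will precipitate.

1.90e-19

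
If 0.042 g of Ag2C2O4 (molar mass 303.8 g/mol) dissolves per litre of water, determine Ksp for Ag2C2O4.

Molar solubility s = (4.2 × 10^-2 g/L) / (303.8 g/mol) = 1.38 x 10^-4 M.
Ag2C2O4(s) ⇌ 2 Ag^+(aq) + C2O4^2-(aq)
Let s = molar solubility. Then [Ag^+] = 2s and [C2O4^2-] = s.
Ksp = [Ag^+]^2[C2O4^2-]
Ksp = (2s)^2s = 4s^3
With s = 1.38 × 10^-4: Ksp = 1.1 x 10^-11

Ksp = 1.1 × 10^-11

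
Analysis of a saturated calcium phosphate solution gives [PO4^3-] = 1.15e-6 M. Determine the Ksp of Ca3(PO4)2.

Ksp = 6.79 × 10^-30

Ca3(PO4)2(s) <=> 3 Ca^2+ + 2 PO4^3-
Stoichiometry gives [Ca^2+] = (3/2)[PO4^3-] = 1.725 × 10^-6 M.
Ksp = [Ca^2+]^3[PO4^3-]^2
Ksp = (1.725 x 10^-6)^3 × (1.15 × 10^-6)^2 = 6.79 × 10^-30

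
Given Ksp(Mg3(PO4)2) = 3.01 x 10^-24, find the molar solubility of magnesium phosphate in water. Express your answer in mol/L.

s ≈ 7.75e-6 M

Mg3(PO4)2(s) <=> 3 Mg^2+ + 2 PO4^3-
Ksp = [Mg^2+]^3[PO4^3-]^2
If s mol/L of Mg3(PO4)2 dissolves, [Mg^2+] = 3s and [PO4^3-] = 2s.
Ksp = (3s)^3(2s)^2 = 108s^5
s^5 = 3.01 x 10^-24 / 108, so s = 7.75 × 10^-6 M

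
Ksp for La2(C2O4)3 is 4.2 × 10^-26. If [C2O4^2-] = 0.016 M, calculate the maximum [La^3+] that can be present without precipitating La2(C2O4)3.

La2(C2O4)3(s) ⇌ 2 La^3+ + 3 C2O4^2-
Ksp = [La^3+]^2[C2O4^2-]^3
Precipitation begins when Q = Ksp. With [C2O4^2-] = 0.016 M:
4.2 × 10^-26 = (0.016)^3 × [La^3+]^2
[La^3+] = (4.2 × 10^-26 / 4.10 × 10^-6)^(1/2) = 1.0 x 10^-10 M

[La^3+] = 1.0 x 10^-10 M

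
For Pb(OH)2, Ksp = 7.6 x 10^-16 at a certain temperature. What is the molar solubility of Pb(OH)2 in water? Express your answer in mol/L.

Pb(OH)2(s) ⇌ Pb^2+(aq) + 2 OH^-(aq)
Ksp = [Pb^2+][OH^-]^2
For each mole of Pb(OH)2 that dissolves: [Pb^2+] = s, [OH^-] = 2s.
So Ksp = s × (2s)^2 = 4s^3
s = (7.6 x 10^-16 / 4)^(1/3) = 5.7 × 10^-6 M

s ≈ 5.7e-6 M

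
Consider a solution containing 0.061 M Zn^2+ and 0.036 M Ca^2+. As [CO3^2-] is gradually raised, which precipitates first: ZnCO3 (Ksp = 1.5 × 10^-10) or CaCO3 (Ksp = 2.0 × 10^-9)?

Precipitation of each salt starts when its ion product equals its Ksp.
For ZnCO3: 1.5 × 10^-10 = 0.061 × [CO3^2-]  ⇒  [CO3^2-] = 2.5 x 10^-9 M.
For CaCO3: 2.0 × 10^-9 = 0.036 × [CO3^2-]  ⇒  [CO3^2-] = 5.6 × 10^-8 M.
The salt with the lower threshold [CO3^2-] precipitates first: ZnCO3.

ZnCO3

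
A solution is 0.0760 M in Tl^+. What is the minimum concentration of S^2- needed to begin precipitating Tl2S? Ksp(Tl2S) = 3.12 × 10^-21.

[S^2-] = 5.40e-19 M

Tl2S(s) ⇌ 2 Tl^+(aq) + S^2-(aq)
Ksp = [Tl^+]^2[S^2-]
Precipitation begins when Q = Ksp. With [Tl^+] = 0.0760 M:
3.12 × 10^-21 = (0.0760)^2 × [S^2-]
[S^2-] = (3.12 × 10^-21 / 5.776 × 10^-3) = 5.40 x 10^-19 M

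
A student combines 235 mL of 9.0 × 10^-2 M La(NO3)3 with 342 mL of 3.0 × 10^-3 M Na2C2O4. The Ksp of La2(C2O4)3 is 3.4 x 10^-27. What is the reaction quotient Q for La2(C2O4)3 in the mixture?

Total volume = 235 + 342 = 577 mL.
[La^3+] = 9.0 × 10^-2 × (235/577) = 3.67 × 10^-2 M
[C2O4^2-] = 3.0 x 10^-3 × (342/577) = 1.78 x 10^-3 M
La2(C2O4)3(s) ⇌ 2 La^3+ + 3 C2O4^2-, so Q = [La^3+]^2[C2O4^2-]^3
Q = (3.67 × 10^-2)^2(1.78 × 10^-3)^3 = 7.6 x 10^-12
Q > Ksp, so La2(C2O4)3 will precipitate.

Q = 7.6 x 10^-12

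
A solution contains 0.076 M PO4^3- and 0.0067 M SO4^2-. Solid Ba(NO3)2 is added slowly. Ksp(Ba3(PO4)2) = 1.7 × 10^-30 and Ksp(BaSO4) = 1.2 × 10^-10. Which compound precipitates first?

Each salt begins to precipitate when Q = Ksp, i.e. when [Ba^2+] reaches its threshold.
For Ba3(PO4)2: 1.7 × 10^-30 = (0.076)^2 × [Ba^2+]^3  ⇒  [Ba^2+] = 6.7 × 10^-10 M.
For BaSO4: 1.2 × 10^-10 = 0.0067 × [Ba^2+]  ⇒  [Ba^2+] = 1.8 x 10^-8 M.
The salt with the lower threshold [Ba^2+] precipitates first: Ba3(PO4)2.

Ba3(PO4)2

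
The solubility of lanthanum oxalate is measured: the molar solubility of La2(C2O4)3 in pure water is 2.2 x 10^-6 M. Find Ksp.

5.6 × 10^-27

La2(C2O4)3(s) ⇌ 2 La^3+ + 3 C2O4^2-
For each mole of La2(C2O4)3 that dissolves: [La^3+] = 2s, [C2O4^2-] = 3s.
Ksp = [La^3+]^2[C2O4^2-]^3
Ksp = (2s)^2(3s)^3 = 108s^5
Ksp = 108 × (2.2 × 10^-6)^5 = 5.6 × 10^-27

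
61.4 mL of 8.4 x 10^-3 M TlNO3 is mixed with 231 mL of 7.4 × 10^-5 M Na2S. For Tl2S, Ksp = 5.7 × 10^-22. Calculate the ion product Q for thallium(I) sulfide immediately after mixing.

Q = 1.8 x 10^-10

Total volume = 61.4 + 231 = 292.4 mL.
[Tl^+] = 8.4 × 10^-3 × (61.4/292.4) = 1.76 × 10^-3 M
[S^2-] = 7.4 × 10^-5 × (231/292.4) = 5.85 × 10^-5 M
Tl2S(s) <=> 2 Tl^+ + S^2-, so Q = [Tl^+]^2[S^2-]
Q = (1.76 x 10^-3)^2(5.85 × 10^-5) = 1.8 x 10^-10
Q > Ksp, so Tl2S will precipitate.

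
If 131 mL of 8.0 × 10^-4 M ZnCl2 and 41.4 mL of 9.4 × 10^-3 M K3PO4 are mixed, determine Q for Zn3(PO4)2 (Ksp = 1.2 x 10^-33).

Q ≈ 1.1 × 10^-15

Total volume = 131 + 41.4 = 172.4 mL.
[Zn^2+] = 8.0 × 10^-4 × (131/172.4) = 6.08 × 10^-4 M
[PO4^3-] = 9.4 x 10^-3 × (41.4/172.4) = 2.26 × 10^-3 M
Zn3(PO4)2(s) ⇌ 3 Zn^2+(aq) + 2 PO4^3-(aq), so Q = [Zn^2+]^3[PO4^3-]^2
Q = (6.08 × 10^-4)^3(2.26 × 10^-3)^2 = 1.1 x 10^-15
Q > Ksp, so Zn3(PO4)2 will precipitate.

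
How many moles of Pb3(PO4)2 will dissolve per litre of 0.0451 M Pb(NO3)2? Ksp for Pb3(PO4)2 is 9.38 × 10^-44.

Pb3(PO4)2(s) <=> 3 Pb^2+ + 2 PO4^3-
Ksp = [Pb^2+]^3[PO4^3-]^2
Let s = moles of Pb3(PO4)2 that dissolve per litre. [Pb^2+] = 0.0451 + 3s ≈ 0.0451, [PO4^3-] = 2s (common-ion effect: Pb^2+ is already 0.0451 M).
Ksp ≈ (0.0451)^3 × (2s)^2
s = 1.60 × 10^-20 M
Check: 3s = 4.8 × 10^-20 ≪ 0.0451, so the approximation is valid.

s = 1.60 × 10^-20 M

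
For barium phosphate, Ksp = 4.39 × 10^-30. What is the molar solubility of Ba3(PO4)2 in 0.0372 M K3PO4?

Ba3(PO4)2(s) ⇌ 3 Ba^2+(aq) + 2 PO4^3-(aq)
Ksp = [Ba^2+]^3[PO4^3-]^2
Let s be the molar solubility in this solution. [Ba^2+] = 3s, [PO4^3-] = 0.0372 + 2s ≈ 0.0372 (common-ion effect: PO4^3- is already 0.0372 M).
Ksp ≈ (3s)^3 × (0.0372)^2
s = 4.90 × 10^-10 M
Check: 2s = 9.8 x 10^-10 ≪ 0.0372, so the approximation is valid.

s ≈ 4.90 × 10^-10 M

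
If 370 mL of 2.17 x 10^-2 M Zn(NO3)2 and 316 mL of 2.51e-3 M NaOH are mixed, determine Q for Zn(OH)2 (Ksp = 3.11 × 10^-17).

Total volume = 370 + 316 = 686 mL.
[Zn^2+] = 2.17 × 10^-2 × (370/686) = 1.170 × 10^-2 M
[OH^-] = 2.51 × 10^-3 × (316/686) = 1.156 × 10^-3 M
Zn(OH)2(s) ⇌ Zn^2+(aq) + 2 OH^-(aq), so Q = [Zn^2+][OH^-]^2
Q = (1.170 × 10^-2)(1.156 × 10^-3)^2 = 1.56 x 10^-8
Q > Ksp, so Zn(OH)2 will precipitate.

Q = 1.56 × 10^-8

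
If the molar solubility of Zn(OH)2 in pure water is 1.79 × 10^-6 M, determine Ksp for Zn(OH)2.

2.29 × 10^-17

Zn(OH)2(s) ⇌ Zn^2+ + 2 OH^-
Let s = molar solubility. Then [Zn^2+] = s and [OH^-] = 2s.
Ksp = [Zn^2+][OH^-]^2
Ksp = s(2s)^2 = 4s^3
Ksp = 4 × (1.79 × 10^-6)^3 = 2.29 × 10^-17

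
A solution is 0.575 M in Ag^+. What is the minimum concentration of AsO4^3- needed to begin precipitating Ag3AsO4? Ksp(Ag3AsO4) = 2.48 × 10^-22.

1.30 x 10^-21 M

Ag3AsO4(s) ⇌ 3 Ag^+(aq) + AsO4^3-(aq)
Ksp = [Ag^+]^3[AsO4^3-]
Precipitation begins when Q = Ksp. With [Ag^+] = 0.575 M:
2.48 × 10^-22 = (0.575)^3 × [AsO4^3-]
[AsO4^3-] = (2.48 × 10^-22 / 1.901 x 10^-1) = 1.30 × 10^-21 M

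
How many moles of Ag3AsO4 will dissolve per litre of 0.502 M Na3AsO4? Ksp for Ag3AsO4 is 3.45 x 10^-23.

Ag3AsO4(s) ⇌ 3 Ag^+(aq) + AsO4^3-(aq)
Ksp = [Ag^+]^3[AsO4^3-]
Let s be the molar solubility in this solution. [Ag^+] = 3s, [AsO4^3-] = 0.502 + s ≈ 0.502 (since AsO4^3- from Na3AsO4 dominates).
Ksp ≈ (3s)^3 × 0.502
s = 1.37 × 10^-8 M
Check: s = 1.4 × 10^-8 ≪ 0.502, so the approximation is valid.

s ≈ 1.37 × 10^-8 M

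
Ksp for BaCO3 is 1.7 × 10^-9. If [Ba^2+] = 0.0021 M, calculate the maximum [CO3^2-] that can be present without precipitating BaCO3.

8.1e-7 M

BaCO3(s) ⇌ Ba^2+ + CO3^2-
Ksp = [Ba^2+][CO3^2-]
Precipitation begins when Q = Ksp. With [Ba^2+] = 0.0021 M:
1.7 × 10^-9 = (0.0021) × [CO3^2-]
[CO3^2-] = (1.7 × 10^-9 / 2.1 x 10^-3) = 8.1 x 10^-7 M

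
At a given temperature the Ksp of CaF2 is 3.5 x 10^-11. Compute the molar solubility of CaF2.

s = 2.1 × 10^-4 M

CaF2(s) ⇌ Ca^2+ + 2 F^-
Ksp = [Ca^2+][F^-]^2
Let s = molar solubility. Then [Ca^2+] = s and [F^-] = 2s.
Ksp = s(2s)^2 = 4s^3
s = (3.5 x 10^-11 / 4)^(1/3) = 2.1 × 10^-4 M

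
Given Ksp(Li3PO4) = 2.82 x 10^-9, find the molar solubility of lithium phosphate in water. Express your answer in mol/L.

Li3PO4(s) ⇌ 3 Li^+ + PO4^3-
Ksp = [Li^+]^3[PO4^3-]
For each mole of Li3PO4 that dissolves: [Li^+] = 3s, [PO4^3-] = s.
Ksp = (3s)^3s = 27s^4
s^4 = 2.82 x 10^-9 / 27, so s = 3.20 x 10^-3 M

3.20 x 10^-3 M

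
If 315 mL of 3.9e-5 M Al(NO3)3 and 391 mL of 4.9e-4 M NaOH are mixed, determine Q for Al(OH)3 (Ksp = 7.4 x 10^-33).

Q = 3.5 x 10^-16

Total volume = 315 + 391 = 706 mL.
[Al^3+] = 3.9 x 10^-5 × (315/706) = 1.74 × 10^-5 M
[OH^-] = 4.9 × 10^-4 × (391/706) = 2.71 × 10^-4 M
Al(OH)3(s) <=> Al^3+(aq) + 3 OH^-(aq), so Q = [Al^3+][OH^-]^3
Q = (1.74 × 10^-5)(2.71 x 10^-4)^3 = 3.5 × 10^-16
Q > Ksp, so Al(OH)3 will precipitate.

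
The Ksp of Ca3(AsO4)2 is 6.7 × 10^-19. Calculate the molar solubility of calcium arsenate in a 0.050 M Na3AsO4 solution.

2.1e-6 M

Ca3(AsO4)2(s) ⇌ 3 Ca^2+ + 2 AsO4^3-
Ksp = [Ca^2+]^3[AsO4^3-]^2
Let s be the molar solubility in this solution. [Ca^2+] = 3s, [AsO4^3-] = 0.050 + 2s ≈ 0.050 (since AsO4^3- from Na3AsO4 dominates).
Ksp ≈ (3s)^3 × (0.050)^2
s = 2.1 × 10^-6 M
Check: 2s = 4.3 × 10^-6 ≪ 0.050, so the approximation is valid.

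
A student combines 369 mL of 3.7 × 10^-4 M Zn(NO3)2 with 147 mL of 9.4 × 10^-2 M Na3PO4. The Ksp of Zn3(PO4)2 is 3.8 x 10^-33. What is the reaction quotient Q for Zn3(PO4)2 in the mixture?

Total volume = 369 + 147 = 516 mL.
[Zn^2+] = 3.7 × 10^-4 × (369/516) = 2.65 × 10^-4 M
[PO4^3-] = 9.4 × 10^-2 × (147/516) = 2.68 × 10^-2 M
Zn3(PO4)2(s) <=> 3 Zn^2+(aq) + 2 PO4^3-(aq), so Q = [Zn^2+]^3[PO4^3-]^2
Q = (2.65 × 10^-4)^3(2.68 x 10^-2)^2 = 1.3 × 10^-14
Q > Ksp, so Zn3(PO4)2 will precipitate.

Q ≈ 1.3e-14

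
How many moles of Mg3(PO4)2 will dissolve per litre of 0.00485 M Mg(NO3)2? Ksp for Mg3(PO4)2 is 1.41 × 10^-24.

Mg3(PO4)2(s) <=> 3 Mg^2+ + 2 PO4^3-
Ksp = [Mg^2+]^3[PO4^3-]^2
If s mol/L dissolves here, [Mg^2+] = 0.00485 + 3s ≈ 0.00485, [PO4^3-] = 2s (common-ion effect: Mg^2+ is already 0.00485 M).
Ksp ≈ (0.00485)^3 × (2s)^2
s = 1.76 x 10^-9 M
Check: 3s = 5.3 × 10^-9 ≪ 0.00485, so the approximation is valid.

s = 1.76 × 10^-9 M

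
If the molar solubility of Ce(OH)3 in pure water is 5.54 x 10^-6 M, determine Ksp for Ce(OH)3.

2.54 × 10^-20

Ce(OH)3(s) ⇌ Ce^3+(aq) + 3 OH^-(aq)
With molar solubility s: [Ce^3+] = s, [OH^-] = 3s.
Ksp = [Ce^3+][OH^-]^3
So Ksp = s × (3s)^3 = 27s^4
With s = 5.54 × 10^-6: Ksp = 2.54 x 10^-20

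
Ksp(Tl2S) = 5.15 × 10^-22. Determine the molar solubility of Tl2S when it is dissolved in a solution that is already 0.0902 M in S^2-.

3.78 × 10^-11 M

Tl2S(s) ⇌ 2 Tl^+(aq) + S^2-(aq)
Ksp = [Tl^+]^2[S^2-]
Let s = moles of Tl2S that dissolve per litre. [Tl^+] = 2s, [S^2-] = 0.0902 + s ≈ 0.0902 (Ksp is small, so little additional dissolves).
Ksp ≈ (2s)^2 × 0.0902
s = 3.78 x 10^-11 M
Check: s = 3.8 × 10^-11 ≪ 0.0902, so the approximation is valid.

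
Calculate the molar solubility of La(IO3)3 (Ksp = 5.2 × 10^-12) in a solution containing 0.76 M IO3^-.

La(IO3)3(s) <=> La^3+ + 3 IO3^-
Ksp = [La^3+][IO3^-]^3
Let s = moles of La(IO3)3 that dissolve per litre. [La^3+] = s, [IO3^-] = 0.76 + 3s ≈ 0.76 (since the IO3^- already present dominates).
Ksp ≈ s × (0.76)^3
s = 1.2 × 10^-11 M
Check: 3s = 3.6 × 10^-11 ≪ 0.76, so the approximation is valid.

1.2 × 10^-11 M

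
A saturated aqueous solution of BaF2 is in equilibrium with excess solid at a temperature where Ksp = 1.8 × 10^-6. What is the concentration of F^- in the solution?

[F^-] = 1.5e-2 M

BaF2(s) ⇌ Ba^2+ + 2 F^-
Ksp = [Ba^2+][F^-]^2
If s mol/L of BaF2 dissolves, [Ba^2+] = s and [F^-] = 2s.
Substituting: Ksp = s(2s)^2 = 4s^3
s^3 = 1.8 × 10^-6 / 4, so s = 7.66 × 10^-3 M
[F^-] = 2s = 1.5 × 10^-2 M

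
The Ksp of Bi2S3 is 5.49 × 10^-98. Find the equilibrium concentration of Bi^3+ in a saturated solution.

2.77e-20 M

Bi2S3(s) <=> 2 Bi^3+ + 3 S^2-
Ksp = [Bi^3+]^2[S^2-]^3
Let s = molar solubility. Then [Bi^3+] = 2s and [S^2-] = 3s.
Substituting: Ksp = (2s)^2(3s)^3 = 108s^5
s = (5.49 × 10^-98 / 108)^(1/5) = 1.384 x 10^-20 M
[Bi^3+] = 2s = 2.77 × 10^-20 M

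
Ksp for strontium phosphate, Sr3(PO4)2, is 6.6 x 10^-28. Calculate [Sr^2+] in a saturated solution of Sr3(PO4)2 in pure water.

4.3e-6 M

Sr3(PO4)2(s) ⇌ 3 Sr^2+ + 2 PO4^3-
Ksp = [Sr^2+]^3[PO4^3-]^2
If s mol/L of Sr3(PO4)2 dissolves, [Sr^2+] = 3s and [PO4^3-] = 2s.
Substituting: Ksp = (3s)^3(2s)^2 = 108s^5
s = (6.6 x 10^-28 / 108)^(1/5) = 1.44 x 10^-6 M
[Sr^2+] = 3s = 4.3 x 10^-6 M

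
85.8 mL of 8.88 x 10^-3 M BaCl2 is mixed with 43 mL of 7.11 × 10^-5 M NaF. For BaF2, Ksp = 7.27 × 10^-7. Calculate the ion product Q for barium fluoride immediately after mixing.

Q = 3.33e-12

Total volume = 85.8 + 43 = 128.8 mL.
[Ba^2+] = 8.88 × 10^-3 × (85.8/128.8) = 5.915 × 10^-3 M
[F^-] = 7.11 x 10^-5 × (43/128.8) = 2.374 × 10^-5 M
BaF2(s) ⇌ Ba^2+ + 2 F^-, so Q = [Ba^2+][F^-]^2
Q = (5.915 × 10^-3)(2.374 × 10^-5)^2 = 3.33 x 10^-12
Q < Ksp, so no precipitate of BaF2 forms.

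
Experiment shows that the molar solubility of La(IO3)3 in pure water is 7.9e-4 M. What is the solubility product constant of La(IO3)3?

Ksp ≈ 1.1 × 10^-11

La(IO3)3(s) <=> La^3+(aq) + 3 IO3^-(aq)
With molar solubility s: [La^3+] = s, [IO3^-] = 3s.
Ksp = [La^3+][IO3^-]^3
Ksp = s(3s)^3 = 27s^4
Ksp = 27 × (7.9 × 10^-4)^4 = 1.1 × 10^-11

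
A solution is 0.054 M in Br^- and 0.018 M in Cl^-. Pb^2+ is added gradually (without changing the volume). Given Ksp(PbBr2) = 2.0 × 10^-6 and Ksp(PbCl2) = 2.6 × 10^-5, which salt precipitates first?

PbBr2

Each salt begins to precipitate when Q = Ksp, i.e. when [Pb^2+] reaches its threshold.
For PbBr2: 2.0 × 10^-6 = (0.054)^2 × [Pb^2+]  ⇒  [Pb^2+] = 6.9 × 10^-4 M.
For PbCl2: 2.6 × 10^-5 = (0.018)^2 × [Pb^2+]  ⇒  [Pb^2+] = 8.0 × 10^-2 M.
The salt with the lower threshold [Pb^2+] precipitates first: PbBr2.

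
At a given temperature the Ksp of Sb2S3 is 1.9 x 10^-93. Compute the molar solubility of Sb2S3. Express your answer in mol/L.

Sb2S3(s) <=> 2 Sb^3+ + 3 S^2-
Ksp = [Sb^3+]^2[S^2-]^3
For each mole of Sb2S3 that dissolves: [Sb^3+] = 2s, [S^2-] = 3s.
So Ksp = (2s)^2 × (3s)^3 = 108s^5
s^5 = 1.9 x 10^-93 / 108, so s = 1.1 × 10^-19 M

1.1 × 10^-19 M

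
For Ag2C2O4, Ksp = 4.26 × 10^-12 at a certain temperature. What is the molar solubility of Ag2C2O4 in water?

s = 1.02e-4 M

Ag2C2O4(s) <=> 2 Ag^+ + C2O4^2-
Ksp = [Ag^+]^2[C2O4^2-]
Let s = molar solubility. Then [Ag^+] = 2s and [C2O4^2-] = s.
Substituting: Ksp = (2s)^2s = 4s^3
Solving, s = (4.26 × 10^-12/4)^(1/3) = 1.02 x 10^-4 M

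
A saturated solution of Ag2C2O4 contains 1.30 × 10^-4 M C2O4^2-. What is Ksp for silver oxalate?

8.79 × 10^-12

Ag2C2O4(s) ⇌ 2 Ag^+ + C2O4^2-
Stoichiometry gives [Ag^+] = (2/1)[C2O4^2-] = 2.600 x 10^-4 M.
Ksp = [Ag^+]^2[C2O4^2-]
Ksp = (2.600 × 10^-4)^2 × 1.30 x 10^-4 = 8.79 x 10^-12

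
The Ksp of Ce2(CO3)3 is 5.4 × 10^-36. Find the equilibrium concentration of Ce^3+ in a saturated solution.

[Ce^3+] ≈ 6.9 x 10^-8 M

Ce2(CO3)3(s) <=> 2 Ce^3+(aq) + 3 CO3^2-(aq)
Ksp = [Ce^3+]^2[CO3^2-]^3
If s mol/L of Ce2(CO3)3 dissolves, [Ce^3+] = 2s and [CO3^2-] = 3s.
Ksp = (2s)^2(3s)^3 = 108s^5
s = (5.4 × 10^-36 / 108)^(1/5) = 3.47 × 10^-8 M
[Ce^3+] = 2s = 6.9 × 10^-8 M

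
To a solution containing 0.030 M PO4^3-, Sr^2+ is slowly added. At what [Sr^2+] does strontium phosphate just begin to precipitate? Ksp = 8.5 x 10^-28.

Sr3(PO4)2(s) ⇌ 3 Sr^2+ + 2 PO4^3-
Ksp = [Sr^2+]^3[PO4^3-]^2
Precipitation begins when Q = Ksp. With [PO4^3-] = 0.030 M:
8.5 x 10^-28 = (0.030)^2 × [Sr^2+]^3
[Sr^2+] = (8.5 x 10^-28 / 9.00 x 10^-4)^(1/3) = 9.8 x 10^-9 M

[Sr^2+] ≈ 9.8 × 10^-9 M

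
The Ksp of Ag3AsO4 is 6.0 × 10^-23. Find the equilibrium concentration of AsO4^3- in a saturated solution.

[AsO4^3-] ≈ 1.2 × 10^-6 M

Ag3AsO4(s) <=> 3 Ag^+(aq) + AsO4^3-(aq)
Ksp = [Ag^+]^3[AsO4^3-]
Let s = molar solubility. Then [Ag^+] = 3s and [AsO4^3-] = s.
Ksp = (3s)^3s = 27s^4
Solving, s = (6.0 × 10^-23/27)^(1/4) = 1.22 × 10^-6 M
[AsO4^3-] = s = 1.2 × 10^-6 M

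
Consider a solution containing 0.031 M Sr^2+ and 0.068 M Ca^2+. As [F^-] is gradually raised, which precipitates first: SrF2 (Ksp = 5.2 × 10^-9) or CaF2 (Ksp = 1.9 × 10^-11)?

CaF2

Each salt begins to precipitate when Q = Ksp, i.e. when [F^-] reaches its threshold.
For SrF2: 5.2 × 10^-9 = 0.031 × [F^-]^2  ⇒  [F^-] = 4.1 x 10^-4 M.
For CaF2: 1.9 × 10^-11 = 0.068 × [F^-]^2  ⇒  [F^-] = 1.7 x 10^-5 M.
The salt with the lower threshold [F^-] precipitates first: CaF2.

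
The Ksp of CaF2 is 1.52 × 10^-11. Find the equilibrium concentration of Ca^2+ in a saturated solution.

CaF2(s) ⇌ Ca^2+ + 2 F^-
Ksp = [Ca^2+][F^-]^2
For each mole of CaF2 that dissolves: [Ca^2+] = s, [F^-] = 2s.
So Ksp = s × (2s)^2 = 4s^3
s = (1.52 × 10^-11 / 4)^(1/3) = 1.560 × 10^-4 M
[Ca^2+] = s = 1.56 x 10^-4 M

[Ca^2+] = 1.56 × 10^-4 M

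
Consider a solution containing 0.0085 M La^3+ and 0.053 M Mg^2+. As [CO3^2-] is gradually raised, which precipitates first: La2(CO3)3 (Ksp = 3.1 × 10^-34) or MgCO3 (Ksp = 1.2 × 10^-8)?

Precipitation of each salt starts when its ion product equals its Ksp.
For La2(CO3)3: 3.1 × 10^-34 = (0.0085)^2 × [CO3^2-]^3  ⇒  [CO3^2-] = 1.6 × 10^-10 M.
For MgCO3: 1.2 × 10^-8 = 0.053 × [CO3^2-]  ⇒  [CO3^2-] = 2.3 × 10^-7 M.
The salt with the lower threshold [CO3^2-] precipitates first: La2(CO3)3.

La2(CO3)3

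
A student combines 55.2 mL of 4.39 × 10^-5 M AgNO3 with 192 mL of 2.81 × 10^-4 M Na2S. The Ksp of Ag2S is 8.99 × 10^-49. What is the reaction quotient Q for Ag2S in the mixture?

Total volume = 55.2 + 192 = 247.2 mL.
[Ag^+] = 4.39 × 10^-5 × (55.2/247.2) = 9.803 × 10^-6 M
[S^2-] = 2.81 × 10^-4 × (192/247.2) = 2.183 × 10^-4 M
Ag2S(s) <=> 2 Ag^+(aq) + S^2-(aq), so Q = [Ag^+]^2[S^2-]
Q = (9.803 × 10^-6)^2(2.183 × 10^-4) = 2.10 x 10^-14
Q > Ksp, so Ag2S will precipitate.

Q = 2.10e-14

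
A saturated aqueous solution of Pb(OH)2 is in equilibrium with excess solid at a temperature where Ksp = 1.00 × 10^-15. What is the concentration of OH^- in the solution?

1.26e-5 M

Pb(OH)2(s) ⇌ Pb^2+(aq) + 2 OH^-(aq)
Ksp = [Pb^2+][OH^-]^2
Let s = molar solubility. Then [Pb^2+] = s and [OH^-] = 2s.
Ksp = s(2s)^2 = 4s^3
s = (1.00 × 10^-15 / 4)^(1/3) = 6.300 × 10^-6 M
[OH^-] = 2s = 1.26 × 10^-5 M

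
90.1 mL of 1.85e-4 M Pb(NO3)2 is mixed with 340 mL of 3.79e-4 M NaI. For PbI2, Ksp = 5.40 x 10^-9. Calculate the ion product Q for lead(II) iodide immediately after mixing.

Total volume = 90.1 + 340 = 430.1 mL.
[Pb^2+] = 1.85 x 10^-4 × (90.1/430.1) = 3.875 × 10^-5 M
[I^-] = 3.79 x 10^-4 × (340/430.1) = 2.996 x 10^-4 M
PbI2(s) <=> Pb^2+ + 2 I^-, so Q = [Pb^2+][I^-]^2
Q = (3.875 × 10^-5)(2.996 x 10^-4)^2 = 3.48 × 10^-12
Q < Ksp, so no precipitate of PbI2 forms.

Q ≈ 3.48e-12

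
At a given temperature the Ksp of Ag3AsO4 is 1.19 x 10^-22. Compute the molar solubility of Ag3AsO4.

Ag3AsO4(s) ⇌ 3 Ag^+ + AsO4^3-
Ksp = [Ag^+]^3[AsO4^3-]
Let s = molar solubility. Then [Ag^+] = 3s and [AsO4^3-] = s.
So Ksp = (3s)^3 × s = 27s^4
s = (1.19 x 10^-22 / 27)^(1/4) = 1.45 × 10^-6 M

s = 1.45 × 10^-6 M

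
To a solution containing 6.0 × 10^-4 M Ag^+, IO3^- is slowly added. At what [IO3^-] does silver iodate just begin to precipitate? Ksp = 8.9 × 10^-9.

[IO3^-] ≈ 1.5 x 10^-5 M

AgIO3(s) ⇌ Ag^+(aq) + IO3^-(aq)
Ksp = [Ag^+][IO3^-]
Precipitation begins when Q = Ksp. With [Ag^+] = 6.0 × 10^-4 M:
8.9 × 10^-9 = (6.0 × 10^-4) × [IO3^-]
[IO3^-] = (8.9 × 10^-9 / 6.0 x 10^-4) = 1.5 × 10^-5 M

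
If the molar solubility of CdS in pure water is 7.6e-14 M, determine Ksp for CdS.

CdS(s) ⇌ Cd^2+ + S^2-
For each mole of CdS that dissolves: [Cd^2+] = s, [S^2-] = s.
Ksp = [Cd^2+][S^2-]
Ksp = s × s = s^2
With s = 7.6 x 10^-14: Ksp = 5.8 × 10^-27

Ksp = 5.8 × 10^-27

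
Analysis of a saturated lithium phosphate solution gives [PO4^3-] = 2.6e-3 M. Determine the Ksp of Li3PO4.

Li3PO4(s) ⇌ 3 Li^+(aq) + PO4^3-(aq)
Stoichiometry gives [Li^+] = (3/1)[PO4^3-] = 7.80 × 10^-3 M.
Ksp = [Li^+]^3[PO4^3-]
Ksp = (7.80 x 10^-3)^3 × 2.6 × 10^-3 = 1.2 × 10^-9

1.2 × 10^-9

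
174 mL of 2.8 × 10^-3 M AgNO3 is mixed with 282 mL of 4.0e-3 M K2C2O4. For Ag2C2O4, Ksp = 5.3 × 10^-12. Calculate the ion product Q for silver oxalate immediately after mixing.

Q ≈ 2.8 x 10^-9

Total volume = 174 + 282 = 456 mL.
[Ag^+] = 2.8 x 10^-3 × (174/456) = 1.07 × 10^-3 M
[C2O4^2-] = 4.0 x 10^-3 × (282/456) = 2.47 × 10^-3 M
Ag2C2O4(s) <=> 2 Ag^+ + C2O4^2-, so Q = [Ag^+]^2[C2O4^2-]
Q = (1.07 × 10^-3)^2(2.47 × 10^-3) = 2.8 x 10^-9
Q > Ksp, so Ag2C2O4 will precipitate.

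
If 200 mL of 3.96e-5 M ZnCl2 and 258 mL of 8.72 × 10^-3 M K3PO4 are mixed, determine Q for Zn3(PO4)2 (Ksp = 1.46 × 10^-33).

1.25e-19

Total volume = 200 + 258 = 458 mL.
[Zn^2+] = 3.96 x 10^-5 × (200/458) = 1.729 × 10^-5 M
[PO4^3-] = 8.72 × 10^-3 × (258/458) = 4.912 × 10^-3 M
Zn3(PO4)2(s) ⇌ 3 Zn^2+ + 2 PO4^3-, so Q = [Zn^2+]^3[PO4^3-]^2
Q = (1.729 × 10^-5)^3(4.912 × 10^-3)^2 = 1.25 × 10^-19
Q > Ksp, so Zn3(PO4)2 will precipitate.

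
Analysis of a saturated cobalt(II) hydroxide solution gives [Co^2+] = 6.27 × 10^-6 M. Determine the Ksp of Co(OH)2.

Co(OH)2(s) ⇌ Co^2+(aq) + 2 OH^-(aq)
Stoichiometry gives [OH^-] = (2/1)[Co^2+] = 1.254 × 10^-5 M.
Ksp = [Co^2+][OH^-]^2
Ksp = 6.27 x 10^-6 × (1.254 x 10^-5)^2 = 9.86 × 10^-16

9.86 × 10^-16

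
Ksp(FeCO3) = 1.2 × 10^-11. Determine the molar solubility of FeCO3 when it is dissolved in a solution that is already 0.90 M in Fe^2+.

FeCO3(s) ⇌ Fe^2+ + CO3^2-
Ksp = [Fe^2+][CO3^2-]
If s mol/L dissolves here, [Fe^2+] = 0.90 + s ≈ 0.90, [CO3^2-] = s (Ksp is small, so little additional dissolves).
Ksp ≈ 0.90 × s
s = 1.3 × 10^-11 M
Check: s = 1.3 × 10^-11 ≪ 0.90, so the approximation is valid.

1.3 × 10^-11 M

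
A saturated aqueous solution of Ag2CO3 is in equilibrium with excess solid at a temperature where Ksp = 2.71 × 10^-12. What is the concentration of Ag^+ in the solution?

[Ag^+] = 1.76 × 10^-4 M

Ag2CO3(s) ⇌ 2 Ag^+(aq) + CO3^2-(aq)
Ksp = [Ag^+]^2[CO3^2-]
With molar solubility s: [Ag^+] = 2s, [CO3^2-] = s.
Substituting: Ksp = (2s)^2s = 4s^3
s = (2.71 × 10^-12 / 4)^(1/3) = 8.783 × 10^-5 M
[Ag^+] = 2s = 1.76 x 10^-4 M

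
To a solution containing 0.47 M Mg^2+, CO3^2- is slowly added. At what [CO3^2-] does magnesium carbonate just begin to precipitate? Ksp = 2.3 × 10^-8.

[CO3^2-] = 4.9e-8 M

MgCO3(s) <=> Mg^2+(aq) + CO3^2-(aq)
Ksp = [Mg^2+][CO3^2-]
Precipitation begins when Q = Ksp. With [Mg^2+] = 0.47 M:
2.3 × 10^-8 = (0.47) × [CO3^2-]
[CO3^2-] = (2.3 × 10^-8 / 4.7 × 10^-1) = 4.9 x 10^-8 M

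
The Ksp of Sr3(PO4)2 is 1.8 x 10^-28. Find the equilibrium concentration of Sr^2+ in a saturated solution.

[Sr^2+] = 3.3 x 10^-6 M

Sr3(PO4)2(s) ⇌ 3 Sr^2+(aq) + 2 PO4^3-(aq)
Ksp = [Sr^2+]^3[PO4^3-]^2
For each mole of Sr3(PO4)2 that dissolves: [Sr^2+] = 3s, [PO4^3-] = 2s.
So Ksp = (3s)^3 × (2s)^2 = 108s^5
Solving, s = (1.8 x 10^-28/108)^(1/5) = 1.11 × 10^-6 M
[Sr^2+] = 3s = 3.3 × 10^-6 M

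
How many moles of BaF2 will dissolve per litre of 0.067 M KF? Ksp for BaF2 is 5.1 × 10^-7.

1.1 x 10^-4 M

BaF2(s) ⇌ Ba^2+(aq) + 2 F^-(aq)
Ksp = [Ba^2+][F^-]^2
Let s be the molar solubility in this solution. [Ba^2+] = s, [F^-] = 0.067 + 2s ≈ 0.067 (since F^- from KF dominates).
Ksp ≈ s × (0.067)^2
s = 1.1 × 10^-4 M
Check: 2s = 2.3 × 10^-4 ≪ 0.067, so the approximation is valid.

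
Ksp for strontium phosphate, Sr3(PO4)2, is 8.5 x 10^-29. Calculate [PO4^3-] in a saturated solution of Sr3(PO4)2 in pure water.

1.9e-6 M

Sr3(PO4)2(s) ⇌ 3 Sr^2+(aq) + 2 PO4^3-(aq)
Ksp = [Sr^2+]^3[PO4^3-]^2
For each mole of Sr3(PO4)2 that dissolves: [Sr^2+] = 3s, [PO4^3-] = 2s.
Substituting: Ksp = (3s)^3(2s)^2 = 108s^5
s = (8.5 x 10^-29 / 108)^(1/5) = 9.53 × 10^-7 M
[PO4^3-] = 2s = 1.9 x 10^-6 M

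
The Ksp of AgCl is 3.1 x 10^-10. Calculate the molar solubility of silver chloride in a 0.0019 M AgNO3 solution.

AgCl(s) <=> Ag^+(aq) + Cl^-(aq)
Ksp = [Ag^+][Cl^-]
Let s be the molar solubility in this solution. [Ag^+] = 0.0019 + s ≈ 0.0019, [Cl^-] = s (since Ag^+ from AgNO3 dominates).
Ksp ≈ 0.0019 × s
s = 1.6 × 10^-7 M
Check: s = 1.6 x 10^-7 ≪ 0.0019, so the approximation is valid.

s ≈ 1.6 × 10^-7 M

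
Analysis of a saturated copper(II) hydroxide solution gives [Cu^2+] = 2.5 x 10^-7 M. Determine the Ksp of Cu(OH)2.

6.3e-20

Cu(OH)2(s) ⇌ Cu^2+ + 2 OH^-
Stoichiometry gives [OH^-] = (2/1)[Cu^2+] = 5.00 x 10^-7 M.
Ksp = [Cu^2+][OH^-]^2
Ksp = 2.5 × 10^-7 × (5.00 × 10^-7)^2 = 6.3 × 10^-20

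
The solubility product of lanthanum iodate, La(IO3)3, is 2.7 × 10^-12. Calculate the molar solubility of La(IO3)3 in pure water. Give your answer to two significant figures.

La(IO3)3(s) ⇌ La^3+(aq) + 3 IO3^-(aq)
Ksp = [La^3+][IO3^-]^3
If s mol/L of La(IO3)3 dissolves, [La^3+] = s and [IO3^-] = 3s.
So Ksp = s × (3s)^3 = 27s^4
s = (2.7 × 10^-12 / 27)^(1/4) = 5.6 × 10^-4 M

s = 5.6 × 10^-4 M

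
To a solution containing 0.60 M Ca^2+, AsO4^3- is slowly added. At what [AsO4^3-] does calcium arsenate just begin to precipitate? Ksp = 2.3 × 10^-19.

Ca3(AsO4)2(s) ⇌ 3 Ca^2+ + 2 AsO4^3-
Ksp = [Ca^2+]^3[AsO4^3-]^2
Precipitation begins when Q = Ksp. With [Ca^2+] = 0.60 M:
2.3 × 10^-19 = (0.60)^3 × [AsO4^3-]^2
[AsO4^3-] = (2.3 × 10^-19 / 2.16 x 10^-1)^(1/2) = 1.0 x 10^-9 M

[AsO4^3-] = 1.0e-9 M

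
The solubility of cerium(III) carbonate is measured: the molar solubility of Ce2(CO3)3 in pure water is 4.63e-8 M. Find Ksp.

Ksp = 2.30 x 10^-35

Ce2(CO3)3(s) <=> 2 Ce^3+ + 3 CO3^2-
If s mol/L of Ce2(CO3)3 dissolves, [Ce^3+] = 2s and [CO3^2-] = 3s.
Ksp = [Ce^3+]^2[CO3^2-]^3
Ksp = (2s)^2(3s)^3 = 108s^5
Ksp = 108 × (4.63 x 10^-8)^5 = 2.30 × 10^-35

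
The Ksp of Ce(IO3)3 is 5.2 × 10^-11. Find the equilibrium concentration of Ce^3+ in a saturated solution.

[Ce^3+] = 1.2 x 10^-3 M

Ce(IO3)3(s) ⇌ Ce^3+(aq) + 3 IO3^-(aq)
Ksp = [Ce^3+][IO3^-]^3
With molar solubility s: [Ce^3+] = s, [IO3^-] = 3s.
So Ksp = s × (3s)^3 = 27s^4
s = (5.2 × 10^-11 / 27)^(1/4) = 1.18 × 10^-3 M
[Ce^3+] = s = 1.2 × 10^-3 M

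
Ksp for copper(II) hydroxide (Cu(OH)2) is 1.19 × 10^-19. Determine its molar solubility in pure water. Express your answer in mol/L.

3.10 × 10^-7 M

Cu(OH)2(s) <=> Cu^2+ + 2 OH^-
Ksp = [Cu^2+][OH^-]^2
With molar solubility s: [Cu^2+] = s, [OH^-] = 2s.
Ksp = s(2s)^2 = 4s^3
Solving, s = (1.19 × 10^-19/4)^(1/3) = 3.10 x 10^-7 M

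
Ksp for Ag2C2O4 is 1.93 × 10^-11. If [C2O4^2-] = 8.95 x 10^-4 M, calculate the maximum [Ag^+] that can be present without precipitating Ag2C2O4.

[Ag^+] = 1.47 × 10^-4 M

Ag2C2O4(s) ⇌ 2 Ag^+ + C2O4^2-
Ksp = [Ag^+]^2[C2O4^2-]
Precipitation begins when Q = Ksp. With [C2O4^2-] = 8.95 x 10^-4 M:
1.93 × 10^-11 = (8.95 x 10^-4) × [Ag^+]^2
[Ag^+] = (1.93 × 10^-11 / 8.95 × 10^-4)^(1/2) = 1.47 × 10^-4 M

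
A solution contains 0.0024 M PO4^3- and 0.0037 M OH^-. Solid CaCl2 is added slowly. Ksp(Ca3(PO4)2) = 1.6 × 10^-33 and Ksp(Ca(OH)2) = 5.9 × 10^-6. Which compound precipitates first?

Ca3(PO4)2

Each salt begins to precipitate when Q = Ksp, i.e. when [Ca^2+] reaches its threshold.
For Ca3(PO4)2: 1.6 × 10^-33 = (0.0024)^2 × [Ca^2+]^3  ⇒  [Ca^2+] = 6.5 x 10^-10 M.
For Ca(OH)2: 5.9 × 10^-6 = (0.0037)^2 × [Ca^2+]  ⇒  [Ca^2+] = 4.3 × 10^-1 M.
The salt with the lower threshold [Ca^2+] precipitates first: Ca3(PO4)2.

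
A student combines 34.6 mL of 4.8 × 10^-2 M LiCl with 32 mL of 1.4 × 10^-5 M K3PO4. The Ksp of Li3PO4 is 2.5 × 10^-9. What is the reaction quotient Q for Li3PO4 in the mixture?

Total volume = 34.6 + 32 = 66.6 mL.
[Li^+] = 4.8 x 10^-2 × (34.6/66.6) = 2.49 x 10^-2 M
[PO4^3-] = 1.4 × 10^-5 × (32/66.6) = 6.73 × 10^-6 M
Li3PO4(s) ⇌ 3 Li^+ + PO4^3-, so Q = [Li^+]^3[PO4^3-]
Q = (2.49 x 10^-2)^3(6.73 × 10^-6) = 1.0 × 10^-10
Q < Ksp, so no precipitate of Li3PO4 forms.

1.0e-10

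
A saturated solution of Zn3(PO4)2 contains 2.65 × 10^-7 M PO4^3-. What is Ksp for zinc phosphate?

Zn3(PO4)2(s) ⇌ 3 Zn^2+ + 2 PO4^3-
Stoichiometry gives [Zn^2+] = (3/2)[PO4^3-] = 3.975 × 10^-7 M.
Ksp = [Zn^2+]^3[PO4^3-]^2
Ksp = (3.975 × 10^-7)^3 × (2.65 × 10^-7)^2 = 4.41 x 10^-33

Ksp = 4.41 x 10^-33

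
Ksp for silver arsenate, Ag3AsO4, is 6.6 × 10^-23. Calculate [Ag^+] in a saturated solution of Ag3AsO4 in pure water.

Ag3AsO4(s) <=> 3 Ag^+ + AsO4^3-
Ksp = [Ag^+]^3[AsO4^3-]
Let s = molar solubility. Then [Ag^+] = 3s and [AsO4^3-] = s.
Substituting: Ksp = (3s)^3s = 27s^4
s^4 = 6.6 × 10^-23 / 27, so s = 1.25 x 10^-6 M
[Ag^+] = 3s = 3.8 × 10^-6 M

3.8 × 10^-6 M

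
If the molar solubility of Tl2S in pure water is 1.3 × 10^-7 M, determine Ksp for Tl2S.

Ksp ≈ 8.8 x 10^-21

Tl2S(s) ⇌ 2 Tl^+(aq) + S^2-(aq)
For each mole of Tl2S that dissolves: [Tl^+] = 2s, [S^2-] = s.
Ksp = [Tl^+]^2[S^2-]
Substituting: Ksp = (2s)^2s = 4s^3
Ksp = 4 × (1.3 × 10^-7)^3 = 8.8 × 10^-21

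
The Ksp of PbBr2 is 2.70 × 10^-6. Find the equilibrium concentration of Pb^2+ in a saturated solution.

PbBr2(s) ⇌ Pb^2+(aq) + 2 Br^-(aq)
Ksp = [Pb^2+][Br^-]^2
Let s = molar solubility. Then [Pb^2+] = s and [Br^-] = 2s.
Ksp = s(2s)^2 = 4s^3
Solving, s = (2.70 × 10^-6/4)^(1/3) = 8.772 x 10^-3 M
[Pb^2+] = s = 8.77 x 10^-3 M

8.77 × 10^-3 M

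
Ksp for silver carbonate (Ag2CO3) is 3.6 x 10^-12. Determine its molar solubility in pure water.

Ag2CO3(s) <=> 2 Ag^+(aq) + CO3^2-(aq)
Ksp = [Ag^+]^2[CO3^2-]
If s mol/L of Ag2CO3 dissolves, [Ag^+] = 2s and [CO3^2-] = s.
Substituting: Ksp = (2s)^2s = 4s^3
Solving, s = (3.6 x 10^-12/4)^(1/3) = 9.7 x 10^-5 M

9.7 × 10^-5 M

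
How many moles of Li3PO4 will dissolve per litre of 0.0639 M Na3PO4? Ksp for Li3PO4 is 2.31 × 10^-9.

Li3PO4(s) ⇌ 3 Li^+(aq) + PO4^3-(aq)
Ksp = [Li^+]^3[PO4^3-]
Let s be the molar solubility in this solution. [Li^+] = 3s, [PO4^3-] = 0.0639 + s ≈ 0.0639 (Ksp is small, so little additional dissolves).
Ksp ≈ (3s)^3 × 0.0639
s = 1.10 × 10^-3 M
Check: s = 1.1 × 10^-3 ≪ 0.0639, so the approximation is valid.

s ≈ 1.10 × 10^-3 M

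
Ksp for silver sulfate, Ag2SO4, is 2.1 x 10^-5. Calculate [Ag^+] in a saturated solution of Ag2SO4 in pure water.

Ag2SO4(s) ⇌ 2 Ag^+ + SO4^2-
Ksp = [Ag^+]^2[SO4^2-]
If s mol/L of Ag2SO4 dissolves, [Ag^+] = 2s and [SO4^2-] = s.
So Ksp = (2s)^2 × s = 4s^3
Solving, s = (2.1 x 10^-5/4)^(1/3) = 1.74 x 10^-2 M
[Ag^+] = 2s = 3.5 x 10^-2 M

3.5e-2 M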